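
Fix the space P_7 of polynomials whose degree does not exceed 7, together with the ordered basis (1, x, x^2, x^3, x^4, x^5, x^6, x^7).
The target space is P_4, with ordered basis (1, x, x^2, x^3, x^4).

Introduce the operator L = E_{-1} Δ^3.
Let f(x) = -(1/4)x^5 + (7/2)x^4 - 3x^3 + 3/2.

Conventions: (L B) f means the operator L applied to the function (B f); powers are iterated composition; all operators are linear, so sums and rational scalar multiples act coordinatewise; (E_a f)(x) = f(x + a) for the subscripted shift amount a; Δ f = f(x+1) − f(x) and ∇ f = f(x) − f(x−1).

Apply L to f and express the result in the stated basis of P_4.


Δ f = -(5/4)x^4 + (23/2)x^3 + (19/2)x^2 + (15/4)x + 1/4
Δ Δ f = -5x^3 + 27x^2 + (97/2)x + 47/2
Δ Δ Δ f = -15x^2 + 39x + 141/2
E_{-1} Δ^3 f = -15x^2 + 69x + 33/2

g(x) = -15x^2 + 69x + 33/2


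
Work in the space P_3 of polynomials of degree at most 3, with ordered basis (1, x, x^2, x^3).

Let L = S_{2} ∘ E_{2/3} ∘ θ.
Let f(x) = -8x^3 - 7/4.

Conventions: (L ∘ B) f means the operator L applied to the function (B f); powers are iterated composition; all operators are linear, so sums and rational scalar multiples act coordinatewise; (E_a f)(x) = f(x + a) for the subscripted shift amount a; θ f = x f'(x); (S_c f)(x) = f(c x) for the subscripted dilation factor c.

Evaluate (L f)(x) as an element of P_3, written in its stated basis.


the result is g(x) = -192x^3 - 192x^2 - 64x - 64/9

θ f = -24x^3
E_{2/3} θ f = -24x^3 - 48x^2 - 32x - 64/9
S_{2} (E_{2/3} ∘ θ) f = -192x^3 - 192x^2 - 64x - 64/9


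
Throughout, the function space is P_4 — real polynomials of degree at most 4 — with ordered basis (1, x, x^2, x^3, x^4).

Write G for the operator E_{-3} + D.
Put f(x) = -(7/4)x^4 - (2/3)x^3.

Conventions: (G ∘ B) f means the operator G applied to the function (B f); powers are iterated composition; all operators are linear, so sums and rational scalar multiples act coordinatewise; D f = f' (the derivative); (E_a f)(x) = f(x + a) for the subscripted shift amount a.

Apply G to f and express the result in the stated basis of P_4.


E_{-3} f = -(7/4)x^4 + (61/3)x^3 - (177/2)x^2 + 171x - 495/4
D f = -7x^3 - 2x^2
(E_{-3} + D) f = -(7/4)x^4 + (40/3)x^3 - (181/2)x^2 + 171x - 495/4

the result is g(x) = -(7/4)x^4 + (40/3)x^3 - (181/2)x^2 + 171x - 495/4


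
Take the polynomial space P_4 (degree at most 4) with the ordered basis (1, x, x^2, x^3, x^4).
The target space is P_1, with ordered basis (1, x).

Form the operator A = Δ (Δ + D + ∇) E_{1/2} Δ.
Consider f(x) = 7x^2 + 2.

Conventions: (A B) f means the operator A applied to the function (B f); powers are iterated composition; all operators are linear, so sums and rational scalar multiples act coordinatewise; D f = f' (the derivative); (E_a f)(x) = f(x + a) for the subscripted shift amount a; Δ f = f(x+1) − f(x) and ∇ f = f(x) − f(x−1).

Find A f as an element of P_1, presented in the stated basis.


Δ f = 14x + 7
E_{1/2} Δ f = 14x + 14
Δ (E_{1/2} Δ) f = 14
D (E_{1/2} Δ) f = 14
∇ (E_{1/2} Δ) f = 14
(Δ + D + ∇) (E_{1/2} Δ) f = 42
Δ (Δ + D + ∇) (E_{1/2} Δ) f = 0

g(x) = 0


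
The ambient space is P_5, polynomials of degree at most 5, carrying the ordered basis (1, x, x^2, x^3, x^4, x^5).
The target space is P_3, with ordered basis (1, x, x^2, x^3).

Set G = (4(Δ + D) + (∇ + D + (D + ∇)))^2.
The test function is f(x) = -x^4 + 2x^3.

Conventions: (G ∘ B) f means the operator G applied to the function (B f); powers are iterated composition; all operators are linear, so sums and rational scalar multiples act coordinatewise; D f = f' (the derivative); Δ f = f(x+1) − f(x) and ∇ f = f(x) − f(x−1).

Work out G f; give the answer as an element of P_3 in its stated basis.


Δ f = -4x^3 + 2x + 1
D f = -4x^3 + 6x^2
(Δ + D) f = -8x^3 + 6x^2 + 2x + 1
(4(Δ + D)) f = -32x^3 + 24x^2 + 8x + 4
∇ f = -4x^3 + 12x^2 - 10x + 3
D f = -4x^3 + 6x^2
D f = -4x^3 + 6x^2
∇ f = -4x^3 + 12x^2 - 10x + 3
(D + ∇) f = -8x^3 + 18x^2 - 10x + 3
(∇ + D + (D + ∇)) f = -16x^3 + 36x^2 - 20x + 6
(4(Δ + D) + (∇ + D + (D + ∇))) f = -48x^3 + 60x^2 - 12x + 10
Δ (4(Δ + D) + (∇ + D + (D + ∇))) f = -144x^2 - 24x
D (4(Δ + D) + (∇ + D + (D + ∇))) f = -144x^2 + 120x - 12
(Δ + D) (4(Δ + D) + (∇ + D + (D + ∇))) f = -288x^2 + 96x - 12
(4(Δ + D)) (4(Δ + D) + (∇ + D + (D + ∇))) f = -1152x^2 + 384x - 48
∇ (4(Δ + D) + (∇ + D + (D + ∇))) f = -144x^2 + 264x - 120
D (4(Δ + D) + (∇ + D + (D + ∇))) f = -144x^2 + 120x - 12
D (4(Δ + D) + (∇ + D + (D + ∇))) f = -144x^2 + 120x - 12
∇ (4(Δ + D) + (∇ + D + (D + ∇))) f = -144x^2 + 264x - 120
(D + ∇) (4(Δ + D) + (∇ + D + (D + ∇))) f = -288x^2 + 384x - 132
(∇ + D + (D + ∇)) (4(Δ + D) + (∇ + D + (D + ∇))) f = -576x^2 + 768x - 264
(4(Δ + D) + (∇ + D + (D + ∇))) (4(Δ + D) + (∇ + D + (D + ∇))) f = -1728x^2 + 1152x - 312

g(x) = -1728x^2 + 1152x - 312


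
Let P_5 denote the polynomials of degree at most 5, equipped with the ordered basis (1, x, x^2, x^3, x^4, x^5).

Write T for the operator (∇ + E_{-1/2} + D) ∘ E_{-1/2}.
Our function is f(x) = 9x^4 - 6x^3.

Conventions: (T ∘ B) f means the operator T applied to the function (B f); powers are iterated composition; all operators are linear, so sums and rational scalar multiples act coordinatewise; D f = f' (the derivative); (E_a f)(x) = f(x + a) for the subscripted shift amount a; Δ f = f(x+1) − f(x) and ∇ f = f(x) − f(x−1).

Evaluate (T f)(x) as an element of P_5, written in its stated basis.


g(x) = 9x^4 + 30x^3 - 126x^2 + 144x - 117/2

E_{-1/2} f = 9x^4 - 24x^3 + (45/2)x^2 - 9x + 21/16
∇ E_{-1/2} f = 36x^3 - 126x^2 + 153x - 129/2
E_{-1/2} E_{-1/2} f = 9x^4 - 42x^3 + 72x^2 - 54x + 15
D E_{-1/2} f = 36x^3 - 72x^2 + 45x - 9
(∇ + E_{-1/2} + D) E_{-1/2} f = 9x^4 + 30x^3 - 126x^2 + 144x - 117/2


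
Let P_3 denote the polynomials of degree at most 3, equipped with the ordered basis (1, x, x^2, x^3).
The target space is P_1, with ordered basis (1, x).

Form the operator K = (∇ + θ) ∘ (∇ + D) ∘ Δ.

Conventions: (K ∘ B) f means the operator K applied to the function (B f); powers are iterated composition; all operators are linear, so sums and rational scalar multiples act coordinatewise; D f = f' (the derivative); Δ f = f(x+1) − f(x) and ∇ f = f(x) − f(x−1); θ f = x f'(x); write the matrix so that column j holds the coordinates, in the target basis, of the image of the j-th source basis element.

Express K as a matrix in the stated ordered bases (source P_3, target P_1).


image of 1: 0
image of x: 0
image of x^2: 0
image of x^3: 12x + 12
each image's coordinates form column j of the matrix

the matrix is [[0, 0, 0, 12]; [0, 0, 0, 12]] (rows listed top to bottom)


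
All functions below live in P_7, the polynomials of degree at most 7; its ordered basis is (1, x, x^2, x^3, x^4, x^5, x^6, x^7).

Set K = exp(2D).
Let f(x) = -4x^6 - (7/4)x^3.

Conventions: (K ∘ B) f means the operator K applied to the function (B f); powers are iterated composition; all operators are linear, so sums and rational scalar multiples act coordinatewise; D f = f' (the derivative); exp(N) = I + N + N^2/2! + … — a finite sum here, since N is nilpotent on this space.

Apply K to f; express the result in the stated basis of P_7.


order-1 term: -48x^5 - (21/2)x^2
order-2 term: -240x^4 - 21x
order-3 term: -640x^3 - 14
order-4 term: -960x^2
order-5 term: -768x
order-6 term: -256
the series for exp(2D) f terminates at order 6
exp(2D) f = -4x^6 - 48x^5 - 240x^4 - (2567/4)x^3 - (1941/2)x^2 - 789x - 270

the result is g(x) = -4x^6 - 48x^5 - 240x^4 - (2567/4)x^3 - (1941/2)x^2 - 789x - 270


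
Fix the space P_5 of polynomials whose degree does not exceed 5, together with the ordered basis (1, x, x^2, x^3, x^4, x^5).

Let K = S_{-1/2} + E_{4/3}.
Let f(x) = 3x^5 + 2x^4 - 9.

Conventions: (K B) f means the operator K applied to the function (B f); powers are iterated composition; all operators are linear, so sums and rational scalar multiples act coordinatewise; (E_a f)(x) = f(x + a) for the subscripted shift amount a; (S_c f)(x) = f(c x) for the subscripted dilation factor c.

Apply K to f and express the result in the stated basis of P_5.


S_{-1/2} f = -(3/32)x^5 + (1/8)x^4 - 9
E_{4/3} f = 3x^5 + 22x^4 + 64x^3 + (832/9)x^2 + (1792/27)x + 269/27
(S_{-1/2} + E_{4/3}) f = (93/32)x^5 + (177/8)x^4 + 64x^3 + (832/9)x^2 + (1792/27)x + 26/27

the result is g(x) = (93/32)x^5 + (177/8)x^4 + 64x^3 + (832/9)x^2 + (1792/27)x + 26/27


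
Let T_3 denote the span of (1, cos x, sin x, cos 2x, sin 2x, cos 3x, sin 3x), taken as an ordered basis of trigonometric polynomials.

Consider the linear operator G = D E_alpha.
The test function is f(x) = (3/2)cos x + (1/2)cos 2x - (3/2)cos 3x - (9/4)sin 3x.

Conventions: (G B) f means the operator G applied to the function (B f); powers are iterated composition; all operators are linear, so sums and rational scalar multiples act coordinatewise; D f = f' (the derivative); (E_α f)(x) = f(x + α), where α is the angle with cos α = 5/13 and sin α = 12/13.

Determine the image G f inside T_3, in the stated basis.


E_alpha f = (15/26)cos x - (18/13)sin x - (119/338)cos 2x - (60/169)sin 2x + (9831/4394)cos 3x + (13347/8788)sin 3x
D E_alpha f = -(18/13)cos x - (15/26)sin x - (120/169)cos 2x + (119/169)sin 2x + (40041/8788)cos 3x - (29493/4394)sin 3x

the image equals g(x) = -(18/13)cos x - (15/26)sin x - (120/169)cos 2x + (119/169)sin 2x + (40041/8788)cos 3x - (29493/4394)sin 3x


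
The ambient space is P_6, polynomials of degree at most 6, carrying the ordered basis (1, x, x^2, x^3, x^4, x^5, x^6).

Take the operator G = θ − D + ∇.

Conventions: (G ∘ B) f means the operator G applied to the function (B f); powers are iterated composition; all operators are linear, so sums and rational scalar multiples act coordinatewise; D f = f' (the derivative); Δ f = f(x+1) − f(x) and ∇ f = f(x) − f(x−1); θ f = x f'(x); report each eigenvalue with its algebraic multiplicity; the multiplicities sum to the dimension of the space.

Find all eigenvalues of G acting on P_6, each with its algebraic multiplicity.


λ = 0 (multiplicity 1), λ = 1 (multiplicity 1), λ = 2 (multiplicity 1), λ = 3 (multiplicity 1), λ = 4 (multiplicity 1), λ = 5 (multiplicity 1), λ = 6 (multiplicity 1)

image of 1: 0
image of x: x
image of x^2: 2x^2 - 1
image of x^3: 3x^3 - 3x + 1
image of x^4: 4x^4 - 6x^2 + 4x - 1
image of x^5: 5x^5 - 10x^3 + 10x^2 - 5x + 1
image of x^6: 6x^6 - 15x^4 + 20x^3 - 15x^2 + 6x - 1
the matrix is upper triangular; its diagonal is (0, 1, 2, 3, 4, 5, 6)
for a triangular matrix the eigenvalues are the diagonal entries, with algebraic multiplicity their repetition count


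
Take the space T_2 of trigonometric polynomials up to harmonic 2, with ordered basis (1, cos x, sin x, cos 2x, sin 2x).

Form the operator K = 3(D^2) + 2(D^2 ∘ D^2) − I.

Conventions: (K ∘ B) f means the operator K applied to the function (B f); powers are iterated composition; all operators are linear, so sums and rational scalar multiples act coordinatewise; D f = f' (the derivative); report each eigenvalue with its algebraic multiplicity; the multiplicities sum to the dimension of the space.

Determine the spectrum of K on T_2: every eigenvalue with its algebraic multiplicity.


λ = -2 (multiplicity 2), λ = -1 (multiplicity 1), λ = 19 (multiplicity 2)

image of 1: -1
image of cos x: -2cos x
image of sin x: -2sin x
image of cos 2x: 19cos 2x
image of sin 2x: 19sin 2x
the matrix is diagonal; its diagonal is (-1, -2, -2, 19, 19)
for a triangular matrix the eigenvalues are the diagonal entries, with algebraic multiplicity their repetition count


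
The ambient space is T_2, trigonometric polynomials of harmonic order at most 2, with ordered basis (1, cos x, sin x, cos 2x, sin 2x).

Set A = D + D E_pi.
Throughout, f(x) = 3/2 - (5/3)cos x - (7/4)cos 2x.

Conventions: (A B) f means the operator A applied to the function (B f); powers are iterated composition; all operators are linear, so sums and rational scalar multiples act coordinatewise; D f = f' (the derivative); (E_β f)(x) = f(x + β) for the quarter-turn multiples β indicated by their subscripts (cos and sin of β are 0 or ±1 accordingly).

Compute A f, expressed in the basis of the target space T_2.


D f = (5/3)sin x + (7/2)sin 2x
E_pi f = 3/2 + (5/3)cos x - (7/4)cos 2x
D E_pi f = -(5/3)sin x + (7/2)sin 2x
(D + D E_pi) f = 7sin 2x

the image equals g(x) = 7sin 2x


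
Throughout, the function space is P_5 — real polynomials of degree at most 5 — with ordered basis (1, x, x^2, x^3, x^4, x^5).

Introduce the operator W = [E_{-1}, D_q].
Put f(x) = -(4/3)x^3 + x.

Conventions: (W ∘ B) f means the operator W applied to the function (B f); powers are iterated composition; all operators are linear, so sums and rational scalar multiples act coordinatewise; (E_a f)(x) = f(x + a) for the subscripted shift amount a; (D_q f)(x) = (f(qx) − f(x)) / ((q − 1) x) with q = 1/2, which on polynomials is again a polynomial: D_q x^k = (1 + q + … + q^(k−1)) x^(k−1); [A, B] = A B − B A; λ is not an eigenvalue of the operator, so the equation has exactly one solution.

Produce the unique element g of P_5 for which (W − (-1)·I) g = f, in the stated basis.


write g with unknown coordinates in the stated basis and equate coefficients in (W − (-1)·I) g = f
solving from the highest basis element down gives g = -(4/3)x^3 + (7/3)x - 5/3
check: W g = -(4/3)x + 5/3
so W g − (-1)·g = -(4/3)x^3 + x = f ✓

the image equals g(x) = -(4/3)x^3 + (7/3)x - 5/3


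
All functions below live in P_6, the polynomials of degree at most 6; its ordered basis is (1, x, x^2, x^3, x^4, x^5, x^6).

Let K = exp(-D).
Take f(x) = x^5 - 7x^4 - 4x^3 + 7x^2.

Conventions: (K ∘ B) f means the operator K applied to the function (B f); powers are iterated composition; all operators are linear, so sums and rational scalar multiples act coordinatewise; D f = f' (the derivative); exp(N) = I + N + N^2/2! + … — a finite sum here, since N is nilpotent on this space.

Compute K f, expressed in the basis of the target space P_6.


order-1 term: -5x^4 + 28x^3 + 12x^2 - 14x
order-2 term: 10x^3 - 42x^2 - 12x + 7
order-3 term: -10x^2 + 28x + 4
order-4 term: 5x - 7
order-5 term: -1
the series for exp(-D) f terminates at order 5
exp(-D) f = x^5 - 12x^4 + 34x^3 - 33x^2 + 7x + 3

the result is g(x) = x^5 - 12x^4 + 34x^3 - 33x^2 + 7x + 3


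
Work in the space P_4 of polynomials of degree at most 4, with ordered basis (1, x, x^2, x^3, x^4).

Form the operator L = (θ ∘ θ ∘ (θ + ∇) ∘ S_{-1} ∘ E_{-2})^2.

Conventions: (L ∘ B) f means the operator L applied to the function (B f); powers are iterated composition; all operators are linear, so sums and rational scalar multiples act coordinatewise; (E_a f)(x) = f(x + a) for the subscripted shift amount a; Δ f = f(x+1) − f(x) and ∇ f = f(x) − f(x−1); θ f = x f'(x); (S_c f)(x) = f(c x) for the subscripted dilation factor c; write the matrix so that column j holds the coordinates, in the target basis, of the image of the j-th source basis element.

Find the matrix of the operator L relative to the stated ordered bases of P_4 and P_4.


the matrix is [[0, 0, 0, 0, 0]; [0, 1, 42, 228, 72]; [0, 0, 64, 1140, 3888]; [0, 0, 0, 729, 9324]; [0, 0, 0, 0, 4096]] (rows listed top to bottom)

image of 1: 0
image of x: x
image of x^2: 64x^2 + 42x
image of x^3: 729x^3 + 1140x^2 + 228x
image of x^4: 4096x^4 + 9324x^3 + 3888x^2 + 72x
each image's coordinates form column j of the matrix


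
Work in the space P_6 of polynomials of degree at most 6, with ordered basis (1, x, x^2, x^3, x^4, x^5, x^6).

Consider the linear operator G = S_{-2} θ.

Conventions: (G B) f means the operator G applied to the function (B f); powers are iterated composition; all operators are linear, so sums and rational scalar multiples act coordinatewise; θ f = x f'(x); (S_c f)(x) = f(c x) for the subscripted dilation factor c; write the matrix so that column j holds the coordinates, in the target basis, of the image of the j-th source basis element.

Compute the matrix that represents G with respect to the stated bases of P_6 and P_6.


the matrix is [[0, 0, 0, 0, 0, 0, 0]; [0, -2, 0, 0, 0, 0, 0]; [0, 0, 8, 0, 0, 0, 0]; [0, 0, 0, -24, 0, 0, 0]; [0, 0, 0, 0, 64, 0, 0]; [0, 0, 0, 0, 0, -160, 0]; [0, 0, 0, 0, 0, 0, 384]] (rows listed top to bottom)

image of 1: 0
image of x: -2x
image of x^2: 8x^2
image of x^3: -24x^3
image of x^4: 64x^4
image of x^5: -160x^5
image of x^6: 384x^6
each image's coordinates form column j of the matrix


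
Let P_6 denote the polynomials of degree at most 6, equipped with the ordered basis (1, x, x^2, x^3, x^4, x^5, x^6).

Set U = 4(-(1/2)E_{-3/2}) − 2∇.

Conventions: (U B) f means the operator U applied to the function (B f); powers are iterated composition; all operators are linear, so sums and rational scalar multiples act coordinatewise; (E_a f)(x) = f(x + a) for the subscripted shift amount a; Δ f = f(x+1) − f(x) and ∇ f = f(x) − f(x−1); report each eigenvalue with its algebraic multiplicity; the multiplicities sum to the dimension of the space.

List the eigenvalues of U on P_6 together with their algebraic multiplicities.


λ = -2 (multiplicity 7)

image of 1: -2
image of x: -2x + 1
image of x^2: -2x^2 + 2x - 5/2
image of x^3: -2x^3 + 3x^2 - (15/2)x + 19/4
image of x^4: -2x^4 + 4x^3 - 15x^2 + 19x - 65/8
image of x^5: -2x^5 + 5x^4 - 25x^3 + (95/2)x^2 - (325/8)x + 211/16
image of x^6: -2x^6 + 6x^5 - (75/2)x^4 + 95x^3 - (975/8)x^2 + (633/8)x - 665/32
the matrix is upper triangular; its diagonal is (-2, -2, -2, -2, -2, -2, -2)
for a triangular matrix the eigenvalues are the diagonal entries, with algebraic multiplicity their repetition count


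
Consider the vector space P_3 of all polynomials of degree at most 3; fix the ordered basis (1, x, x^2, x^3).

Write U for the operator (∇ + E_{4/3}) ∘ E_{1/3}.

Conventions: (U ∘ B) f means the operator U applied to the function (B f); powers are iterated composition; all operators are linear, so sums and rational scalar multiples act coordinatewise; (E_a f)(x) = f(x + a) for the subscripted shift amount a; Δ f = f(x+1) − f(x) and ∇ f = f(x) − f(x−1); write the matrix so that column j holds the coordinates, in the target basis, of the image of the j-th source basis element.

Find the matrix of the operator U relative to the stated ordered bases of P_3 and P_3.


image of 1: 1
image of x: x + 8/3
image of x^2: x^2 + (16/3)x + 22/9
image of x^3: x^3 + 8x^2 + (22/3)x + 134/27
each image's coordinates form column j of the matrix

the matrix is [[1, 8/3, 22/9, 134/27]; [0, 1, 16/3, 22/3]; [0, 0, 1, 8]; [0, 0, 0, 1]] (rows listed top to bottom)


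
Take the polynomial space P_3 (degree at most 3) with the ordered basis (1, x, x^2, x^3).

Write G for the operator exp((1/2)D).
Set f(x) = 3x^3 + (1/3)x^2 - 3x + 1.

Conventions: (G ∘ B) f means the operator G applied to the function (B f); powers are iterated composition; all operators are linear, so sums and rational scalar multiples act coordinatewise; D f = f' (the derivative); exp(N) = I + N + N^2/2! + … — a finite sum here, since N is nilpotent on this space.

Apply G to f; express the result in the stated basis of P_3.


the result is g(x) = 3x^3 + (29/6)x^2 - (5/12)x - 1/24

order-1 term: (9/2)x^2 + (1/3)x - 3/2
order-2 term: (9/4)x + 1/12
order-3 term: 3/8
the series for exp((1/2)D) f terminates at order 3
exp((1/2)D) f = 3x^3 + (29/6)x^2 - (5/12)x - 1/24


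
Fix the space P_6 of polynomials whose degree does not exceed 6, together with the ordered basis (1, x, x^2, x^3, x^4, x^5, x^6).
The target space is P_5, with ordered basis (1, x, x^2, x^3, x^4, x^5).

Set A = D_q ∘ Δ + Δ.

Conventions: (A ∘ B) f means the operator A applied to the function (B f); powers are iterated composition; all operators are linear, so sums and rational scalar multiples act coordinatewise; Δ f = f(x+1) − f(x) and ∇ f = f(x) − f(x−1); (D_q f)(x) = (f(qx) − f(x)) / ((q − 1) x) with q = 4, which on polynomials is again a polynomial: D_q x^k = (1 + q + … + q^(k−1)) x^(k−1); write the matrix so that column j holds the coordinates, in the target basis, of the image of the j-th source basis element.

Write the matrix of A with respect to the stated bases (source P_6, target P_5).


the matrix is [[0, 1, 3, 4, 5, 6, 7]; [0, 0, 2, 18, 34, 55, 81]; [0, 0, 0, 3, 90, 220, 435]; [0, 0, 0, 0, 4, 435, 1295]; [0, 0, 0, 0, 0, 5, 2061]; [0, 0, 0, 0, 0, 0, 6]] (rows listed top to bottom)

image of 1: 0
image of x: 1
image of x^2: 2x + 3
image of x^3: 3x^2 + 18x + 4
image of x^4: 4x^3 + 90x^2 + 34x + 5
image of x^5: 5x^4 + 435x^3 + 220x^2 + 55x + 6
image of x^6: 6x^5 + 2061x^4 + 1295x^3 + 435x^2 + 81x + 7
each image's coordinates form column j of the matrix


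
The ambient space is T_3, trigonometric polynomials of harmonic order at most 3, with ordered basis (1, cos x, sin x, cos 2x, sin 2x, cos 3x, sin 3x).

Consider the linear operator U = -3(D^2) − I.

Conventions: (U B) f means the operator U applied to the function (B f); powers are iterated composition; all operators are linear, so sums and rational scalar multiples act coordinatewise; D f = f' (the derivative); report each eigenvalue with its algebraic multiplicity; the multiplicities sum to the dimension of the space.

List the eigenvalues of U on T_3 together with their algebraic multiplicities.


image of 1: -1
image of cos x: 2cos x
image of sin x: 2sin x
image of cos 2x: 11cos 2x
image of sin 2x: 11sin 2x
image of cos 3x: 26cos 3x
image of sin 3x: 26sin 3x
the matrix is diagonal; its diagonal is (-1, 2, 2, 11, 11, 26, 26)
for a triangular matrix the eigenvalues are the diagonal entries, with algebraic multiplicity their repetition count

λ = -1 (multiplicity 1), λ = 2 (multiplicity 2), λ = 11 (multiplicity 2), λ = 26 (multiplicity 2)


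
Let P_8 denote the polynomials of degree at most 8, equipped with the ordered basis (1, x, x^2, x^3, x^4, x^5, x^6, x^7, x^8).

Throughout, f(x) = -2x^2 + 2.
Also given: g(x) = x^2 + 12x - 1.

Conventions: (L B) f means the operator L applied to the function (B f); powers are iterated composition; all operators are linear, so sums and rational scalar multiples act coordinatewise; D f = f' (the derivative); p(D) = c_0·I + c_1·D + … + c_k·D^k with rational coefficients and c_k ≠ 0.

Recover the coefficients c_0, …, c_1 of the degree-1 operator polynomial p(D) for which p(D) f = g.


c_0 = -1/2, c_1 = -3

D^0 f = -2x^2 + 2
D^1 f = -4x
matching coefficients of g against c_0 f + c_1 Df + … from the top degree down determines the c_i
solution: c_0 = -1/2, c_1 = -3


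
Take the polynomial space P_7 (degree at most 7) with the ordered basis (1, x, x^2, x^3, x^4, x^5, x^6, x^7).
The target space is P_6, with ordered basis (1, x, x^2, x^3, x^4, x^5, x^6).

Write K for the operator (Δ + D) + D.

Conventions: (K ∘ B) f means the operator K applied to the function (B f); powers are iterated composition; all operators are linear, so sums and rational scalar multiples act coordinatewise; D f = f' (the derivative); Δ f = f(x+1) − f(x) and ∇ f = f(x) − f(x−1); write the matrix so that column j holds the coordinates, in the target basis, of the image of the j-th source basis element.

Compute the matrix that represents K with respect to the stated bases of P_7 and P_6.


the matrix is [[0, 3, 1, 1, 1, 1, 1, 1]; [0, 0, 6, 3, 4, 5, 6, 7]; [0, 0, 0, 9, 6, 10, 15, 21]; [0, 0, 0, 0, 12, 10, 20, 35]; [0, 0, 0, 0, 0, 15, 15, 35]; [0, 0, 0, 0, 0, 0, 18, 21]; [0, 0, 0, 0, 0, 0, 0, 21]] (rows listed top to bottom)

image of 1: 0
image of x: 3
image of x^2: 6x + 1
image of x^3: 9x^2 + 3x + 1
image of x^4: 12x^3 + 6x^2 + 4x + 1
image of x^5: 15x^4 + 10x^3 + 10x^2 + 5x + 1
image of x^6: 18x^5 + 15x^4 + 20x^3 + 15x^2 + 6x + 1
image of x^7: 21x^6 + 21x^5 + 35x^4 + 35x^3 + 21x^2 + 7x + 1
each image's coordinates form column j of the matrix


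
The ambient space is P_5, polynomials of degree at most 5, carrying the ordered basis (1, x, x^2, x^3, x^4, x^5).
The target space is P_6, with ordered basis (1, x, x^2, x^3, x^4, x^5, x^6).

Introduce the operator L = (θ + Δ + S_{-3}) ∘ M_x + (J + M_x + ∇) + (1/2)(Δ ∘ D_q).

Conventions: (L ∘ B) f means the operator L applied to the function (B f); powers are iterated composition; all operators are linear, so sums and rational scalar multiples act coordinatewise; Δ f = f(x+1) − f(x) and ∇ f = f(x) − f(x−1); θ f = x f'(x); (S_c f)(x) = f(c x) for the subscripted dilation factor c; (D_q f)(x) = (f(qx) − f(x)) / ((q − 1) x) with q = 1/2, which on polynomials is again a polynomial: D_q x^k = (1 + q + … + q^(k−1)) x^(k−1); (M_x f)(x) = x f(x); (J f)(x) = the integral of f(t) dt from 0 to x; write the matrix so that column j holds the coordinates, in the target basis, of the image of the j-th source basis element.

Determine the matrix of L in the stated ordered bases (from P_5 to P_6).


image of 1: 1
image of x: (25/2)x^2 + 2x + 2
image of x^2: -(68/3)x^3 + 3x^2 + 5x + 3/4
image of x^3: (345/4)x^4 + 4x^3 + 9x^2 + (11/4)x + 23/8
image of x^4: -(1184/5)x^5 + 5x^4 + 14x^3 + (109/16)x^2 + (189/16)x + 15/16
image of x^5: (4417/6)x^6 + 6x^5 + 20x^4 + (111/8)x^3 + (493/16)x^2 + (39/8)x + 95/32
each image's coordinates form column j of the matrix

the matrix is [[1, 2, 3/4, 23/8, 15/16, 95/32]; [0, 2, 5, 11/4, 189/16, 39/8]; [0, 25/2, 3, 9, 109/16, 493/16]; [0, 0, -68/3, 4, 14, 111/8]; [0, 0, 0, 345/4, 5, 20]; [0, 0, 0, 0, -1184/5, 6]; [0, 0, 0, 0, 0, 4417/6]] (rows listed top to bottom)


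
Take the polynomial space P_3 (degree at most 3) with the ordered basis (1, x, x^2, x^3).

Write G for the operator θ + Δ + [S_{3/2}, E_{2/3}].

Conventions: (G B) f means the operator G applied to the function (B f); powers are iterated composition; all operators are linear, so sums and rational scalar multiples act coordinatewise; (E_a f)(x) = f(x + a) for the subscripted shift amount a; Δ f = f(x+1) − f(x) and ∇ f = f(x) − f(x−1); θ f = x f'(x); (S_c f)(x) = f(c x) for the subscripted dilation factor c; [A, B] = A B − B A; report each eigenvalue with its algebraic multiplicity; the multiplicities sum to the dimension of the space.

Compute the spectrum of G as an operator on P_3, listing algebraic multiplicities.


image of 1: 0
image of x: x + 2/3
image of x^2: 2x^2 + x + 4/9
image of x^3: 3x^3 + (3/4)x^2 + (1/2)x + 8/27
the matrix is upper triangular; its diagonal is (0, 1, 2, 3)
for a triangular matrix the eigenvalues are the diagonal entries, with algebraic multiplicity their repetition count

λ = 0 (multiplicity 1), λ = 1 (multiplicity 1), λ = 2 (multiplicity 1), λ = 3 (multiplicity 1)


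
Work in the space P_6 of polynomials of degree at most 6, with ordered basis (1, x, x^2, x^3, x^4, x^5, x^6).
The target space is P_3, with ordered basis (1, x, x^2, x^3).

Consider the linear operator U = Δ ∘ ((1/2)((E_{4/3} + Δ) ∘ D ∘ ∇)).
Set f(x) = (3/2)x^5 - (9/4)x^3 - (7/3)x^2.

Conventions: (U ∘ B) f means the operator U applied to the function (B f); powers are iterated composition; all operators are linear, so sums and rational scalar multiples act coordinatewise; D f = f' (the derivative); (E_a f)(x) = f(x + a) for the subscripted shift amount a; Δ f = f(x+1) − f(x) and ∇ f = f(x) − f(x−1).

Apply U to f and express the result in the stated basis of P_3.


g(x) = 45x^2 + 210x + 503/4

∇ f = (15/2)x^4 - 15x^3 + (33/4)x^2 - (65/12)x + 19/12
D ∇ f = 30x^3 - 45x^2 + (33/2)x - 65/12
E_{4/3} D ∇ f = 30x^3 + 75x^2 + (113/2)x + 277/36
Δ D ∇ f = 90x^2 + 3/2
(E_{4/3} + Δ) D ∇ f = 30x^3 + 165x^2 + (113/2)x + 331/36
((1/2)((E_{4/3} + Δ) ∘ D ∘ ∇)) f = 15x^3 + (165/2)x^2 + (113/4)x + 331/72
Δ ((1/2)((E_{4/3} + Δ) ∘ D ∘ ∇)) f = 45x^2 + 210x + 503/4


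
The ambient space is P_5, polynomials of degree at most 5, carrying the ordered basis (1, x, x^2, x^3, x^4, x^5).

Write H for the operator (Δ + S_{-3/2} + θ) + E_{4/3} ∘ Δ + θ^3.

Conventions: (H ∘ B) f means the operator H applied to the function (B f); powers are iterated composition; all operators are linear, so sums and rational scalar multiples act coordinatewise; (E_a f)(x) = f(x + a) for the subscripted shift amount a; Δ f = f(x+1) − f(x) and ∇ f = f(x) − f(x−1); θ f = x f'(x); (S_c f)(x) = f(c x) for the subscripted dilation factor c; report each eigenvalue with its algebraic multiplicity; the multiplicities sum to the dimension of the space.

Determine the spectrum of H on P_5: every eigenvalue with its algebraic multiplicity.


image of 1: 1
image of x: (1/2)x + 2
image of x^2: (49/4)x^2 + 4x + 14/3
image of x^3: (213/8)x^3 + 6x^2 + 14x + 34/3
image of x^4: (1169/16)x^4 + 8x^3 + 28x^2 + (136/3)x + 742/27
image of x^5: (3917/32)x^5 + 10x^4 + (140/3)x^3 + (340/3)x^2 + (3710/27)x + 5342/81
the matrix is upper triangular; its diagonal is (1, 1/2, 49/4, 213/8, 1169/16, 3917/32)
for a triangular matrix the eigenvalues are the diagonal entries, with algebraic multiplicity their repetition count

λ = 1/2 (multiplicity 1), λ = 1 (multiplicity 1), λ = 49/4 (multiplicity 1), λ = 213/8 (multiplicity 1), λ = 1169/16 (multiplicity 1), λ = 3917/32 (multiplicity 1)


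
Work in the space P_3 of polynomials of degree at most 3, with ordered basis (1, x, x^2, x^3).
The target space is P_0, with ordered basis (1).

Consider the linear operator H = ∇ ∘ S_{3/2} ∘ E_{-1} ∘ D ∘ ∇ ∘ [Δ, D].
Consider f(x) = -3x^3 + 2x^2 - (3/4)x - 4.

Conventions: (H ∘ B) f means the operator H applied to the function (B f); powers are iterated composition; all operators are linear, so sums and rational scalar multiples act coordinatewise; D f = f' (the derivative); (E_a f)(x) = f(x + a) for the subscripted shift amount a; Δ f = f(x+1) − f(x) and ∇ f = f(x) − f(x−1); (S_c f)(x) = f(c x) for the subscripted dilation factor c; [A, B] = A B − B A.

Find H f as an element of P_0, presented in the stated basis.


the result is g(x) = 0

D f = -9x^2 + 4x - 3/4
Δ D f = -18x - 5
Δ f = -9x^2 - 5x - 7/4
D Δ f = -18x - 5
[Δ, D] f = 0
∇ [Δ, D] f = 0
D ∇ [Δ, D] f = 0
E_{-1} (D ∘ ∇) [Δ, D] f = 0
S_{3/2} E_{-1} (D ∘ ∇) [Δ, D] f = 0
∇ (S_{3/2} ∘ E_{-1}) (D ∘ ∇) [Δ, D] f = 0


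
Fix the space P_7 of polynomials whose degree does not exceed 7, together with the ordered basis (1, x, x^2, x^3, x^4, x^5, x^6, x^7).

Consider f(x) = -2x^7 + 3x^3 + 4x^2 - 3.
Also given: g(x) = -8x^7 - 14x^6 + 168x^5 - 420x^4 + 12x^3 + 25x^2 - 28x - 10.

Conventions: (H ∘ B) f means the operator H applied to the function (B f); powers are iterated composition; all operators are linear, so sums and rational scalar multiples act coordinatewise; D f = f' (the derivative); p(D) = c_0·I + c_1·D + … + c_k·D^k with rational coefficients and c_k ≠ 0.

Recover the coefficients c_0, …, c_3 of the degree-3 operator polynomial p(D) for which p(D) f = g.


c_0 = 4, c_1 = 1, c_2 = -2, c_3 = 1

D^0 f = -2x^7 + 3x^3 + 4x^2 - 3
D^1 f = -14x^6 + 9x^2 + 8x
D^2 f = -84x^5 + 18x + 8
D^3 f = -420x^4 + 18
matching coefficients of g against c_0 f + c_1 Df + … from the top degree down determines the c_i
solution: c_0 = 4, c_1 = 1, c_2 = -2, c_3 = 1


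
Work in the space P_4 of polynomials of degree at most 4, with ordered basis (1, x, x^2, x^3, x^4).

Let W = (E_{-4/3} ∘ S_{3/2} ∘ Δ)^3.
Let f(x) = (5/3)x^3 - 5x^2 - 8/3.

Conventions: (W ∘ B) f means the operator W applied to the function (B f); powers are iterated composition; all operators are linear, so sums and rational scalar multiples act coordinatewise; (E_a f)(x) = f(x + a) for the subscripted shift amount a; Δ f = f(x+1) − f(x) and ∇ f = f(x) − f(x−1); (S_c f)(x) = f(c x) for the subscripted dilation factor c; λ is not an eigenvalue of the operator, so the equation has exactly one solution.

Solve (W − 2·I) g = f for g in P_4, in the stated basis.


the result is g(x) = -(5/6)x^3 + (5/2)x^2 - 341/48

write g with unknown coordinates in the stated basis and equate coefficients in (W − 2·I) g = f
solving from the highest basis element down gives g = -(5/6)x^3 + (5/2)x^2 - 341/48
check: W g = -135/8
so W g − 2·g = (5/3)x^3 - 5x^2 - 8/3 = f ✓


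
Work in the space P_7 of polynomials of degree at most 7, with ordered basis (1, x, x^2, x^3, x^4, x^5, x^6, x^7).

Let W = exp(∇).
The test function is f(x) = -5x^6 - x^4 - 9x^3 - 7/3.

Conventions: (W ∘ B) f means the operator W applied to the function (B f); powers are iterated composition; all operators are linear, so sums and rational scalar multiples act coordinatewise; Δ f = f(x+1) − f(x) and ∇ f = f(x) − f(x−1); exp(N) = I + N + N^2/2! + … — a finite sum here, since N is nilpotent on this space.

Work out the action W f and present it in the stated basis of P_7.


order-1 term: -30x^5 + 75x^4 - 104x^3 + 54x^2 - 7x - 3
order-2 term: -75x^4 + 300x^3 - 531x^2 + 435x - 135
order-3 term: -100x^3 + 450x^2 - 754x + 447
order-4 term: -75x^2 + 300x - 326
order-5 term: -30x + 75
order-6 term: -5
the series for exp(∇) f terminates at order 6
exp(∇) f = -5x^6 - 30x^5 - x^4 + 87x^3 - 102x^2 - 56x + 152/3

g(x) = -5x^6 - 30x^5 - x^4 + 87x^3 - 102x^2 - 56x + 152/3


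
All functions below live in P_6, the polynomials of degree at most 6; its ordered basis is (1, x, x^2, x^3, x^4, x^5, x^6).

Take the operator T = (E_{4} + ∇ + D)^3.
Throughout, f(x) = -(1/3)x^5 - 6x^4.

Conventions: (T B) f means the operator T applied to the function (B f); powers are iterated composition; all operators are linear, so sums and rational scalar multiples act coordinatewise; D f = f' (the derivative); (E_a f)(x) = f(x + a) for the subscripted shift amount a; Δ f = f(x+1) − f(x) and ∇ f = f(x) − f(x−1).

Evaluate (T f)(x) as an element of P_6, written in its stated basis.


g(x) = -(1/3)x^5 - 36x^4 - 1302x^3 - 19766x^2 - 130689x - 324815

E_{4} f = -(1/3)x^5 - (38/3)x^4 - (448/3)x^3 - (2368/3)x^2 - (5888/3)x - 5632/3
∇ f = -(5/3)x^4 - (62/3)x^3 + (98/3)x^2 - (67/3)x + 17/3
D f = -(5/3)x^4 - 24x^3
(E_{4} + ∇ + D) f = -(1/3)x^5 - 16x^4 - 194x^3 - (2270/3)x^2 - 1985x - 5615/3
E_{4} (E_{4} + ∇ + D) f = -(1/3)x^5 - (68/3)x^4 - (1510/3)x^3 - 4834x^2 - 21873x - 116315/3
∇ (E_{4} + ∇ + D) f = -(5/3)x^4 - (182/3)x^3 - (1468/3)x^2 - (2981/3)x - 4220/3
D (E_{4} + ∇ + D) f = -(5/3)x^4 - 64x^3 - 582x^2 - (4540/3)x - 1985
(E_{4} + ∇ + D) (E_{4} + ∇ + D) f = -(1/3)x^5 - 26x^4 - 628x^3 - (17716/3)x^2 - 24380x - 126490/3
E_{4} (E_{4} + ∇ + D) (E_{4} + ∇ + D) f = -(1/3)x^5 - (98/3)x^4 - (3292/3)x^3 - (48452/3)x^2 - (326548/3)x - 281358
∇ (E_{4} + ∇ + D) (E_{4} + ∇ + D) f = -(5/3)x^4 - (302/3)x^3 - (5194/3)x^2 - 10029x - 19077
D (E_{4} + ∇ + D) (E_{4} + ∇ + D) f = -(5/3)x^4 - 104x^3 - 1884x^2 - (35432/3)x - 24380
(E_{4} + ∇ + D) (E_{4} + ∇ + D) (E_{4} + ∇ + D) f = -(1/3)x^5 - 36x^4 - 1302x^3 - 19766x^2 - 130689x - 324815


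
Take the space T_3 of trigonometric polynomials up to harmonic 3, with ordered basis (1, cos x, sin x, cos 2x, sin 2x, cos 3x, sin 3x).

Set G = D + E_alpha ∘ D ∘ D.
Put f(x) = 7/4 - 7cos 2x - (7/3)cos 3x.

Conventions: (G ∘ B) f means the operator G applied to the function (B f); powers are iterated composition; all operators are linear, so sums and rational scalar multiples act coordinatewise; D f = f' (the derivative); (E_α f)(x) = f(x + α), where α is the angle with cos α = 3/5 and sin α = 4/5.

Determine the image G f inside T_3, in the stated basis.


D f = 14sin 2x + 7sin 3x
D f = 14sin 2x + 7sin 3x
D D f = 28cos 2x + 21cos 3x
E_alpha D D f = -(196/25)cos 2x - (672/25)sin 2x - (2457/125)cos 3x - (924/125)sin 3x
(D + E_alpha ∘ D ∘ D) f = -(196/25)cos 2x - (322/25)sin 2x - (2457/125)cos 3x - (49/125)sin 3x

the result is g(x) = -(196/25)cos 2x - (322/25)sin 2x - (2457/125)cos 3x - (49/125)sin 3x


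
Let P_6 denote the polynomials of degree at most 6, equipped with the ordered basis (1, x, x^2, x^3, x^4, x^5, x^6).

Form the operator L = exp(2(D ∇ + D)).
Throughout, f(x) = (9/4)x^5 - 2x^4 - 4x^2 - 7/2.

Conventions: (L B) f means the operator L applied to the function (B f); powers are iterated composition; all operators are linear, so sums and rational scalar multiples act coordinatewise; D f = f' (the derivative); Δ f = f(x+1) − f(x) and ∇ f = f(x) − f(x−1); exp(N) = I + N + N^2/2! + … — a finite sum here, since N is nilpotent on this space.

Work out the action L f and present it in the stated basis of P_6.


the result is g(x) = (9/4)x^5 + (41/2)x^4 + 164x^3 + 485x^2 + 1126x + 674

order-1 term: (45/2)x^4 + 74x^3 - 183x^2 + 122x - 109/2
order-2 term: 90x^3 + 492x^2 - 192x - 376
order-3 term: 180x^2 + 1016x + 348
order-4 term: 180x + 688
order-5 term: 72
the series for exp(2(D ∇ + D)) f terminates at order 5
exp(2(D ∇ + D)) f = (9/4)x^5 + (41/2)x^4 + 164x^3 + 485x^2 + 1126x + 674


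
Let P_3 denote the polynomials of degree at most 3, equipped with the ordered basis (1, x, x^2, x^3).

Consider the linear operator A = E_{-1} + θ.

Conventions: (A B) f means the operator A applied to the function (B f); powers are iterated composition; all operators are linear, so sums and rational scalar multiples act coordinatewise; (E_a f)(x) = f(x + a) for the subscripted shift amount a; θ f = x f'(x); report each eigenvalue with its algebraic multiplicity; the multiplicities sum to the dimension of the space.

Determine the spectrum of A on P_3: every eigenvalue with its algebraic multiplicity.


image of 1: 1
image of x: 2x - 1
image of x^2: 3x^2 - 2x + 1
image of x^3: 4x^3 - 3x^2 + 3x - 1
the matrix is upper triangular; its diagonal is (1, 2, 3, 4)
for a triangular matrix the eigenvalues are the diagonal entries, with algebraic multiplicity their repetition count

λ = 1 (multiplicity 1), λ = 2 (multiplicity 1), λ = 3 (multiplicity 1), λ = 4 (multiplicity 1)


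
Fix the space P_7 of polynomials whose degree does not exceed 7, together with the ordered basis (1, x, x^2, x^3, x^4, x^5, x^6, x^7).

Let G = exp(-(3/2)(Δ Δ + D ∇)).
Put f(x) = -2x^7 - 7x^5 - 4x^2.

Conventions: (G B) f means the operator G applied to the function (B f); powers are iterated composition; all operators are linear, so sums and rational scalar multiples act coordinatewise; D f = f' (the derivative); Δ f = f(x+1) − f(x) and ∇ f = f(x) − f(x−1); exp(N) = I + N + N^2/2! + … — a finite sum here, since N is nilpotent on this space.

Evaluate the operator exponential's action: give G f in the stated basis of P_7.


order-1 term: 252x^5 + 315x^4 + 2310x^3 + 1890x^2 + 2373x + 1287/2
order-2 term: -7560x^3 - 11340x^2 - 40635x - 19845
order-3 term: 45360x + 34020
the series for exp(-(3/2)(Δ Δ + D ∇)) f terminates at order 3
exp(-(3/2)(Δ Δ + D ∇)) f = -2x^7 + 245x^5 + 315x^4 - 5250x^3 - 9454x^2 + 7098x + 29637/2

g(x) = -2x^7 + 245x^5 + 315x^4 - 5250x^3 - 9454x^2 + 7098x + 29637/2


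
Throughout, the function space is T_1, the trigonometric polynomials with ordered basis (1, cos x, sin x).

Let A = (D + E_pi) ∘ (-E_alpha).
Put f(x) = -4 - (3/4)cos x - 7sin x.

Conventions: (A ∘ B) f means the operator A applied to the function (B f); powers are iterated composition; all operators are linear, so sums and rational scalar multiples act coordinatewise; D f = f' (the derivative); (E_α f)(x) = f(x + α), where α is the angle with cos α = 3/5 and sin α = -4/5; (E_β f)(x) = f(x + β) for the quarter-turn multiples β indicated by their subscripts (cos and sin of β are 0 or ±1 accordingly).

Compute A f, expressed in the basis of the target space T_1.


g(x) = 4 + (199/20)cos x + (7/20)sin x

E_alpha f = -4 + (103/20)cos x - (24/5)sin x
(-E_alpha) f = 4 - (103/20)cos x + (24/5)sin x
D (-E_alpha) f = (24/5)cos x + (103/20)sin x
E_pi (-E_alpha) f = 4 + (103/20)cos x - (24/5)sin x
(D + E_pi) (-E_alpha) f = 4 + (199/20)cos x + (7/20)sin x


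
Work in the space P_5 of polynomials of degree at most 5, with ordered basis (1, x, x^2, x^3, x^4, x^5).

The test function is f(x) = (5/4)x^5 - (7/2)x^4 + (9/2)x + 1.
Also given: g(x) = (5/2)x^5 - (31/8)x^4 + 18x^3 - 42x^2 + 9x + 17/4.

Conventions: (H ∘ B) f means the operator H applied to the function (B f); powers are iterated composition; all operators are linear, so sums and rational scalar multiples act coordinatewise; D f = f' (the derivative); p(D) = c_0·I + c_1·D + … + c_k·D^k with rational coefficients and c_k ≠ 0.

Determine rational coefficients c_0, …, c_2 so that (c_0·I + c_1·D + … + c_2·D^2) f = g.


D^0 f = (5/4)x^5 - (7/2)x^4 + (9/2)x + 1
D^1 f = (25/4)x^4 - 14x^3 + 9/2
D^2 f = 25x^3 - 42x^2
matching coefficients of g against c_0 f + c_1 Df + … from the top degree down determines the c_i
solution: c_0 = 2, c_1 = 1/2, c_2 = 1

p(D) = 2·I + (1/2)·D + D^2, i.e. c_0 = 2, c_1 = 1/2, c_2 = 1
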